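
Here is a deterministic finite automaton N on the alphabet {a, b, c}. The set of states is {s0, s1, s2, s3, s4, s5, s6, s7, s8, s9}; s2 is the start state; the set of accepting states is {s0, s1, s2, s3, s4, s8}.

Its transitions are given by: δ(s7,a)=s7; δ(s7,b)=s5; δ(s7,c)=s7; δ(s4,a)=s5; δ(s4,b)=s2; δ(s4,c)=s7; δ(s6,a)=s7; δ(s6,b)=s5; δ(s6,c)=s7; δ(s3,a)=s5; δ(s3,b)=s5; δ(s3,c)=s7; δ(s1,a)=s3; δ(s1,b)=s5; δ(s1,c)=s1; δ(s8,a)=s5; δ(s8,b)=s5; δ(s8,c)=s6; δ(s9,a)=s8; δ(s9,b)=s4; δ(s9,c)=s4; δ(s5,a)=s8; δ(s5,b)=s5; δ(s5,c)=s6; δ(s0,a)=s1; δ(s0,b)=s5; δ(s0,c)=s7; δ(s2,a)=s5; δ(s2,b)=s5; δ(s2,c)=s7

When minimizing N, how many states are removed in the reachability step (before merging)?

BFS from s2 reaches {s2, s5, s6, s7, s8}; the 5 state(s) s0, s1, s3, s4, s9 are never visited.

5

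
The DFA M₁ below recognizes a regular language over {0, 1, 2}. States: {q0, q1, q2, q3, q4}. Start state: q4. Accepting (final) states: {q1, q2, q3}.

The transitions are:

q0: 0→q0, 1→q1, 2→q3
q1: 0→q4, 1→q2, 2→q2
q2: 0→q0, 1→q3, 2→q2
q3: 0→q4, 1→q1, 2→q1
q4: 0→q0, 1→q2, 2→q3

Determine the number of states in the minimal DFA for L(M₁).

Every state is reachable, so we keep all 5.
P0 = {q1,q2,q3} | {q0,q4}.
The partition is now stable with 2 blocks: {q1,q2,q3} | {q0,q4}.

2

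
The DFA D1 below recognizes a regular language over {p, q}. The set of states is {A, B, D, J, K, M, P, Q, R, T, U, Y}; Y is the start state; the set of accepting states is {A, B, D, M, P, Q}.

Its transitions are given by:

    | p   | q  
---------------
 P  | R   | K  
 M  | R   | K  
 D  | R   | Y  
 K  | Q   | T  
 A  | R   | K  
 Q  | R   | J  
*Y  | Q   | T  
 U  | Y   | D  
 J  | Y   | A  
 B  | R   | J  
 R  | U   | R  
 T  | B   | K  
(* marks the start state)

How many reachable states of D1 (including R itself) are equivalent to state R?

States {M,P} cannot be reached from the start state, so discard them.
P0 = {A,B,D,Q} | {J,K,R,T,U,Y}.
Split {J,K,R,T,U,Y} by δ(·,p) → {J,R,U} and {K,T,Y}.
Refine {A,B,D,Q} on symbol q: members go to different blocks, giving {B,Q} and {A,D}.
Split {J,R,U} by δ(·,p) → {J,U} and {R}.
The partition is now stable with 5 blocks: {B,Q} | {J,U} | {K,T,Y} | {A,D} | {R}.
The equivalence class containing R is {R}, of size 1.

1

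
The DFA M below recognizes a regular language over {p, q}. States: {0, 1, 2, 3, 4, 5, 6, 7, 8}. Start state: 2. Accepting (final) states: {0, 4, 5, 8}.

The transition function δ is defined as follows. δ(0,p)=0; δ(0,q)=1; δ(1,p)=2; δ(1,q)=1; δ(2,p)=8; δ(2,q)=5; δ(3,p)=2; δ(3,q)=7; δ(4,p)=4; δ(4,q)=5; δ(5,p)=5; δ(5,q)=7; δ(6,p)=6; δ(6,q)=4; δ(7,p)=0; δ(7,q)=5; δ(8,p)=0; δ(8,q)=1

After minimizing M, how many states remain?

States {3,4,6} cannot be reached from the start state, so discard them.
Initial partition by acceptance: {0,5,8} | {1,2,7}.
Split {1,2,7} by δ(·,p) → {2,7} and {1}.
Refine {0,5,8} on symbol q: members go to different blocks, giving {0,8} and {5}.
No further refinement is possible. Final partition (4 blocks): {0,8} | {2,7} | {1} | {5}.

4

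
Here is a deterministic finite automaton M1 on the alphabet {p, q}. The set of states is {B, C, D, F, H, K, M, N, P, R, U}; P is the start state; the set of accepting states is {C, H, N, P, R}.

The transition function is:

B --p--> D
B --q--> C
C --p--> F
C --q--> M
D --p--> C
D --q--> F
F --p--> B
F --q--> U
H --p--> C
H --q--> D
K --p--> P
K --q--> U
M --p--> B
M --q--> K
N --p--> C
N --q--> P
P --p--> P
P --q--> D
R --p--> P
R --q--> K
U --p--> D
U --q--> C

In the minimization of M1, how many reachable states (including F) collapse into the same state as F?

1

States {H,N,R} cannot be reached from the start state, so discard them.
Initial partition by acceptance: {C,P} | {B,D,F,K,M,U}.
Refine {C,P} on symbol p: members go to different blocks, giving {C} and {P}.
On input p, block {B,D,F,K,M,U} splits into {B,F,M,U} and {D} and {K}.
Split {B,F,M,U} by δ(·,p) → {B,U} and {F,M}.
On input q, block {F,M} splits into {M} and {F}.
The partition is now stable with 7 blocks: {C} | {B,U} | {P} | {D} | {K} | {M} | {F}.
State F belongs to the block {F}, which has 1 states.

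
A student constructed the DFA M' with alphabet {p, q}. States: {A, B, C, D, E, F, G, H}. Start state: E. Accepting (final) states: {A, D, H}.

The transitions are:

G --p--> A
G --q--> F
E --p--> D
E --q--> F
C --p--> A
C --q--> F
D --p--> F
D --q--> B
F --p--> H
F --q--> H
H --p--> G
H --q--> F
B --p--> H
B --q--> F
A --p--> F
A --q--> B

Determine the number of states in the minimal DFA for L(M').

States {C} cannot be reached from the start state, so discard them.
Initial partition by acceptance: {A,D,H} | {B,E,F,G}.
Refine {B,E,F,G} on symbol q: members go to different blocks, giving {B,E,G} and {F}.
Split {A,D,H} by δ(·,p) → {A,D} and {H}.
On input p, block {B,E,G} splits into {E,G} and {B}.
No further refinement is possible. Final partition (5 blocks): {A,D} | {E,G} | {F} | {H} | {B}.

5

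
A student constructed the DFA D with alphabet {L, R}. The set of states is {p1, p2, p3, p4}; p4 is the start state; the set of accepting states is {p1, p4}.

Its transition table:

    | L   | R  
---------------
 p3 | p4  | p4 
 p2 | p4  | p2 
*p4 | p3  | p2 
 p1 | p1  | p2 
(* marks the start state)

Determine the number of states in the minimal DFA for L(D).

States {p1} cannot be reached from the start state, so discard them.
Initial partition by acceptance: {p4} | {p2,p3}.
On input R, block {p2,p3} splits into {p2} and {p3}.
No further refinement is possible. Final partition (3 blocks): {p4} | {p2} | {p3}.

3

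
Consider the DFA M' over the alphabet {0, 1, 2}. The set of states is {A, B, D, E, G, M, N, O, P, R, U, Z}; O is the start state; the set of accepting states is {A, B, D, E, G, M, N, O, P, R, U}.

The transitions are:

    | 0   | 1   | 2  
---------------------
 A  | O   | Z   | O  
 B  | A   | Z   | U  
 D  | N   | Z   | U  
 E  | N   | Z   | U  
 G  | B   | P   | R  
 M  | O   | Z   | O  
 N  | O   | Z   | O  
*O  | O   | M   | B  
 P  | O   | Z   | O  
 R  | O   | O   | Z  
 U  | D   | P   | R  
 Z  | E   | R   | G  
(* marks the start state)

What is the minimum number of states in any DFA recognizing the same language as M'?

6

Every state is reachable, so we keep all 12.
P0 = {A,B,D,E,G,M,N,O,P,R,U} | {Z}.
On input 1, block {A,B,D,E,G,M,N,O,P,R,U} splits into {A,B,D,E,M,N,P} and {G,O,R,U}.
Split {A,B,D,E,M,N,P} by δ(·,0) → {A,M,N,P} and {B,D,E}.
Refine {G,O,R,U} on symbol 0: members go to different blocks, giving {G,U} and {O,R}.
Split {O,R} by δ(·,1) → {R} and {O}.
The partition is now stable with 6 blocks: {A,M,N,P} | {Z} | {G,U} | {B,D,E} | {R} | {O}.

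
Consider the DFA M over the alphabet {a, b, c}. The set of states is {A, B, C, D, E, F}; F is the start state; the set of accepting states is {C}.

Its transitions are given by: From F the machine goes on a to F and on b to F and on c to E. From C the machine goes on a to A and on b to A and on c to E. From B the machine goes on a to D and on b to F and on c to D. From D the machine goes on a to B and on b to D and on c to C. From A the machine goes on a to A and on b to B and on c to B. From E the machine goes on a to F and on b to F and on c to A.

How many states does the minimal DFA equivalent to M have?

6

Start with accepting vs non-accepting: {C} | {A,B,D,E,F}.
Split {A,B,D,E,F} by δ(·,c) → {A,B,E,F} and {D}.
Refine {A,B,E,F} on symbol a: members go to different blocks, giving {A,E,F} and {B}.
Refine {A,E,F} on symbol b: members go to different blocks, giving {E,F} and {A}.
Refine {E,F} on symbol c: members go to different blocks, giving {E} and {F}.
Stable partition: {C} | {E} | {D} | {B} | {A} | {F} — 6 equivalence classes.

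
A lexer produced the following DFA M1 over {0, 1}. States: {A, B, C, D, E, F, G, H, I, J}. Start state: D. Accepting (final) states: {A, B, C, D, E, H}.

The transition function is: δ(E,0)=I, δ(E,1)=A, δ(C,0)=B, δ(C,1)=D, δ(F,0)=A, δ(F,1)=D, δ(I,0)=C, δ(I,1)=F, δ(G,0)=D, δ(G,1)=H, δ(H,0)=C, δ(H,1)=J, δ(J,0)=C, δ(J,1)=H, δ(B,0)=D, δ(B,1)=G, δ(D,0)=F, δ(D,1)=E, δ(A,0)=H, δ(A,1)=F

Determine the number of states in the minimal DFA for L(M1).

10

Initial partition by acceptance: {A,B,C,D,E,H} | {F,G,I,J}.
Refine {A,B,C,D,E,H} on symbol 0: members go to different blocks, giving {A,B,C,H} and {D,E}.
Split {A,B,C,H} by δ(·,0) → {A,C,H} and {B}.
Split {A,C,H} by δ(·,0) → {A,H} and {C}.
Split {A,H} by δ(·,0) → {A} and {H}.
Refine {F,G,I,J} on symbol 0: members go to different blocks, giving {I,J} and {F} and {G}.
Split {I,J} by δ(·,1) → {I} and {J}.
Refine {D,E} on symbol 0: members go to different blocks, giving {D} and {E}.
The partition is now stable with 10 blocks: {A} | {I} | {D} | {B} | {C} | {H} | {F} | {G} | {J} | {E}.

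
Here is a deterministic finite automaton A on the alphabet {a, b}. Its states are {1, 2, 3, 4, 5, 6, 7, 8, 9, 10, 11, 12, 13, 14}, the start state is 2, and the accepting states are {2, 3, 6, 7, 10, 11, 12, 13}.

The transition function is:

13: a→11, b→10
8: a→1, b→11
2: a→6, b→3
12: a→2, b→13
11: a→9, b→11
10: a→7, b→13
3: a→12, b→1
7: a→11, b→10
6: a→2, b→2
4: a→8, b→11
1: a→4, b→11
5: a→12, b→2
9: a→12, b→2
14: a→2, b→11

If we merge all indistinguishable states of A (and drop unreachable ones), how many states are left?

States {5,14} cannot be reached from the start state, so discard them.
Initial partition by acceptance: {2,3,6,7,10,11,12,13} | {1,4,8,9}.
Refine {2,3,6,7,10,11,12,13} on symbol a: members go to different blocks, giving {2,3,6,7,10,12,13} and {11}.
On input a, block {2,3,6,7,10,12,13} splits into {2,3,6,10,12} and {7,13}.
On input a, block {2,3,6,10,12} splits into {2,3,6,12} and {10}.
On input b, block {2,3,6,12} splits into {2,6} and {3} and {12}.
Refine {2,6} on symbol b: members go to different blocks, giving {2} and {6}.
Refine {1,4,8,9} on symbol a: members go to different blocks, giving {1,4,8} and {9}.
No further refinement is possible. Final partition (9 blocks): {2} | {1,4,8} | {11} | {7,13} | {10} | {3} | {12} | {6} | {9}.

9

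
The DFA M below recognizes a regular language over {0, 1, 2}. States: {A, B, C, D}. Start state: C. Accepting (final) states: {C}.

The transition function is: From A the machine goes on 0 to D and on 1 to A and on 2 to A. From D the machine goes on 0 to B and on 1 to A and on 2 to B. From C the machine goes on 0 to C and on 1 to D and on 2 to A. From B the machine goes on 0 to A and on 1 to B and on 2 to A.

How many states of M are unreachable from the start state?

0

Every one of the 4 states is reachable from C.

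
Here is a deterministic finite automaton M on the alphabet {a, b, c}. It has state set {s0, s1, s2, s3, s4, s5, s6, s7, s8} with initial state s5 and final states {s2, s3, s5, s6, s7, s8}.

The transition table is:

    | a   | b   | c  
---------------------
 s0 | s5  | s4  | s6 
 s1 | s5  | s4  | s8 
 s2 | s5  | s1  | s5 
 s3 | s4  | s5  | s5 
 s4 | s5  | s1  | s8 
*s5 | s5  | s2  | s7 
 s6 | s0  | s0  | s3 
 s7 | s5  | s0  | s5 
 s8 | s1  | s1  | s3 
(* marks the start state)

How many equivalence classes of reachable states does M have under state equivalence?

All states are reachable from the start state.
Start with accepting vs non-accepting: {s2,s3,s5,s6,s7,s8} | {s0,s1,s4}.
On input a, block {s2,s3,s5,s6,s7,s8} splits into {s2,s5,s7} and {s3,s6,s8}.
Split {s2,s5,s7} by δ(·,b) → {s2,s7} and {s5}.
On input b, block {s3,s6,s8} splits into {s6,s8} and {s3}.
No further refinement is possible. Final partition (5 blocks): {s2,s7} | {s0,s1,s4} | {s6,s8} | {s5} | {s3}.

5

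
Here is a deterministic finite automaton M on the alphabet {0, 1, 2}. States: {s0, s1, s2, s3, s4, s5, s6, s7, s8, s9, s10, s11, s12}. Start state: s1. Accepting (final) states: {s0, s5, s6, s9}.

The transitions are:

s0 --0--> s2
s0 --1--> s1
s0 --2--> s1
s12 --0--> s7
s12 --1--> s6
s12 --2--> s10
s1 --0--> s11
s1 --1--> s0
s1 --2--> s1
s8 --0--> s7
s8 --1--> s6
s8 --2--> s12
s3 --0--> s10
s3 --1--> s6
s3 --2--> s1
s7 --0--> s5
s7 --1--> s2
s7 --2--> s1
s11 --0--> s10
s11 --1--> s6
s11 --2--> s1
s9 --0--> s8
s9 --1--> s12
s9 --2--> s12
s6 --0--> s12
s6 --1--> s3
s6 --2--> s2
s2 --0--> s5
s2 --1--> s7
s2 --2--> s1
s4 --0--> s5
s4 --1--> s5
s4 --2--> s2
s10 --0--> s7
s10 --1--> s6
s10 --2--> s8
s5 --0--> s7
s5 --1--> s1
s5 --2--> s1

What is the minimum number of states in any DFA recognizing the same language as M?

First remove the unreachable states {s4,s9}; 11 states remain.
Initial partition by acceptance: {s0,s5,s6} | {s1,s2,s3,s7,s8,s10,s11,s12}.
On input 0, block {s1,s2,s3,s7,s8,s10,s11,s12} splits into {s1,s3,s8,s10,s11,s12} and {s2,s7}.
Split {s0,s5,s6} by δ(·,0) → {s0,s5} and {s6}.
Split {s1,s3,s8,s10,s11,s12} by δ(·,0) → {s1,s3,s11} and {s8,s10,s12}.
Refine {s1,s3,s11} on symbol 0: members go to different blocks, giving {s3,s11} and {s1}.
The partition is now stable with 6 blocks: {s0,s5} | {s3,s11} | {s2,s7} | {s6} | {s8,s10,s12} | {s1}.

6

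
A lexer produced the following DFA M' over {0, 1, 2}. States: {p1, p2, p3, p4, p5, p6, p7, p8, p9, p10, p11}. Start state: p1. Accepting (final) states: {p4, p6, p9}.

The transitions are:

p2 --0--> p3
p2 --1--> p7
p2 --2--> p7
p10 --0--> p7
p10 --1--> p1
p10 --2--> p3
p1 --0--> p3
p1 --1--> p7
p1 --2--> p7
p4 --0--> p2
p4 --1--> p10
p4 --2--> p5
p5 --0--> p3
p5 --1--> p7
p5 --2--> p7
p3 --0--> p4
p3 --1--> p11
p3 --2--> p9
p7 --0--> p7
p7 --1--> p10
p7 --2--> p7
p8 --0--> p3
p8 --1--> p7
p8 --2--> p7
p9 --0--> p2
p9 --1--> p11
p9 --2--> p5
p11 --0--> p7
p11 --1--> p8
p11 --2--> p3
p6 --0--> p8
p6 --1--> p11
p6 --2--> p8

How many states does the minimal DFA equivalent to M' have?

5

Reachable states from the start: {p1,p2,p3,p4,p5,p7,p8,p9,p10,p11}. Unreachable: {p6} — drop them.
Start with accepting vs non-accepting: {p4,p9} | {p1,p2,p3,p5,p7,p8,p10,p11}.
Split {p1,p2,p3,p5,p7,p8,p10,p11} by δ(·,0) → {p1,p2,p5,p7,p8,p10,p11} and {p3}.
Split {p1,p2,p5,p7,p8,p10,p11} by δ(·,0) → {p1,p2,p5,p8} and {p7,p10,p11}.
Refine {p7,p10,p11} on symbol 1: members go to different blocks, giving {p10,p11} and {p7}.
Stable partition: {p4,p9} | {p1,p2,p5,p8} | {p3} | {p10,p11} | {p7} — 5 equivalence classes.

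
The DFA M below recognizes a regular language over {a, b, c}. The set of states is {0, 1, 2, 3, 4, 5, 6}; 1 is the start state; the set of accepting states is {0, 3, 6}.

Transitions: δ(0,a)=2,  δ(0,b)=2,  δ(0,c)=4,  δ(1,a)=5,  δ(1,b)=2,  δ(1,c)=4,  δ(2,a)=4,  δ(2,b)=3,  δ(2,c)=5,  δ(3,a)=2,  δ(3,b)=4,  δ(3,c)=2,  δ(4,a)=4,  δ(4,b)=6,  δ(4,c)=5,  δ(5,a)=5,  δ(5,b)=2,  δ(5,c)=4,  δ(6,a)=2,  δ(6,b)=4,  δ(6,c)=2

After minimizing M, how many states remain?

States {0} cannot be reached from the start state, so discard them.
Start with accepting vs non-accepting: {3,6} | {1,2,4,5}.
On input b, block {1,2,4,5} splits into {1,5} and {2,4}.
Stable partition: {3,6} | {1,5} | {2,4} — 3 equivalence classes.

3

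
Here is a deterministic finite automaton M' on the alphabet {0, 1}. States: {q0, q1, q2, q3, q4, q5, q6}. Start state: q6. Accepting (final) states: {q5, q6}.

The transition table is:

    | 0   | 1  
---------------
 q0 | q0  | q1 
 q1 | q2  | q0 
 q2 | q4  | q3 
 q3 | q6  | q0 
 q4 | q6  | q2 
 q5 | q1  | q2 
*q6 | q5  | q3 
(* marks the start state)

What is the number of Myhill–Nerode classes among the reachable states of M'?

7

All states are reachable from the start state.
Initial partition by acceptance: {q5,q6} | {q0,q1,q2,q3,q4}.
Split {q5,q6} by δ(·,0) → {q5} and {q6}.
Split {q0,q1,q2,q3,q4} by δ(·,0) → {q0,q1,q2} and {q3,q4}.
Refine {q0,q1,q2} on symbol 0: members go to different blocks, giving {q0,q1} and {q2}.
Split {q0,q1} by δ(·,0) → {q0} and {q1}.
On input 1, block {q3,q4} splits into {q3} and {q4}.
Stable partition: {q5} | {q0} | {q6} | {q3} | {q2} | {q1} | {q4} — 7 equivalence classes.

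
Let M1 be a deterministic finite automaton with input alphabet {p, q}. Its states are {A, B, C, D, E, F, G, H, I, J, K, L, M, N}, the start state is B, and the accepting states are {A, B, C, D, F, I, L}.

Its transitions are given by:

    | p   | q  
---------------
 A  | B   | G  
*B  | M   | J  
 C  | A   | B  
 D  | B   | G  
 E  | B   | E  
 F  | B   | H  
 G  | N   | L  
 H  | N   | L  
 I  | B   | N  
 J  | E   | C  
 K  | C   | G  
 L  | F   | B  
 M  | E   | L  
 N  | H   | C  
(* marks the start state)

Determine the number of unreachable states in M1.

3

No path from B leads to D, I, K; the other 11 states are all reachable.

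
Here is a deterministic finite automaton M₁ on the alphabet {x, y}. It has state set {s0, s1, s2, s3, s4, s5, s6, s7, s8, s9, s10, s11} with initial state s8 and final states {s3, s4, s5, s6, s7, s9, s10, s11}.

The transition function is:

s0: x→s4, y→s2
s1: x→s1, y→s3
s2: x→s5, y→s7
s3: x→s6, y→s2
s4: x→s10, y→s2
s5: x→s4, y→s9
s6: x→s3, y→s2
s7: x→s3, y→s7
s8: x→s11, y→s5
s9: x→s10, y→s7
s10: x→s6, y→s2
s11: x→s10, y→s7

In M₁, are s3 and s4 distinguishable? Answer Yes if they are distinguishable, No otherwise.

States {s0,s1} cannot be reached from the start state, so discard them.
Initial partition by acceptance: {s3,s4,s5,s6,s7,s9,s10,s11} | {s2,s8}.
Refine {s3,s4,s5,s6,s7,s9,s10,s11} on symbol y: members go to different blocks, giving {s3,s4,s6,s10} and {s5,s7,s9,s11}.
No further refinement is possible. Final partition (3 blocks): {s3,s4,s6,s10} | {s2,s8} | {s5,s7,s9,s11}.
s3 and s4 lie in the same block of the stable partition, so they are equivalent — no string distinguishes them.

No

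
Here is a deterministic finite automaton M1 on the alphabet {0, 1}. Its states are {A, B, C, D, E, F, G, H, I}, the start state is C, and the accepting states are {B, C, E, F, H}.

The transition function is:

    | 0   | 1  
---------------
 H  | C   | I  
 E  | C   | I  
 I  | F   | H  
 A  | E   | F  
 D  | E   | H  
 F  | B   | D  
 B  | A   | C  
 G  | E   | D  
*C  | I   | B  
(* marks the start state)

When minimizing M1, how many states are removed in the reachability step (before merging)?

1

BFS from C reaches {A, B, C, D, E, F, H, I}; the 1 state(s) G are never visited.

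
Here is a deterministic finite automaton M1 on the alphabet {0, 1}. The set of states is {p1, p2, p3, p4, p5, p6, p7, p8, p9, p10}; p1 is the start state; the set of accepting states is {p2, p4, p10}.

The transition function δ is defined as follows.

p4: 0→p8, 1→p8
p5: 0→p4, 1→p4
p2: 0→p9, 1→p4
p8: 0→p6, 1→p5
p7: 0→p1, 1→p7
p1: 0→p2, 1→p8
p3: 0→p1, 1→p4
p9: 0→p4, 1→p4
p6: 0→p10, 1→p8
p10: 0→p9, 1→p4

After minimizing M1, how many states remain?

5

States {p3,p7} cannot be reached from the start state, so discard them.
Initial partition by acceptance: {p2,p4,p10} | {p1,p5,p6,p8,p9}.
Split {p2,p4,p10} by δ(·,1) → {p2,p10} and {p4}.
Refine {p1,p5,p6,p8,p9} on symbol 0: members go to different blocks, giving {p1,p6} and {p5,p9} and {p8}.
Stable partition: {p2,p10} | {p1,p6} | {p4} | {p5,p9} | {p8} — 5 equivalence classes.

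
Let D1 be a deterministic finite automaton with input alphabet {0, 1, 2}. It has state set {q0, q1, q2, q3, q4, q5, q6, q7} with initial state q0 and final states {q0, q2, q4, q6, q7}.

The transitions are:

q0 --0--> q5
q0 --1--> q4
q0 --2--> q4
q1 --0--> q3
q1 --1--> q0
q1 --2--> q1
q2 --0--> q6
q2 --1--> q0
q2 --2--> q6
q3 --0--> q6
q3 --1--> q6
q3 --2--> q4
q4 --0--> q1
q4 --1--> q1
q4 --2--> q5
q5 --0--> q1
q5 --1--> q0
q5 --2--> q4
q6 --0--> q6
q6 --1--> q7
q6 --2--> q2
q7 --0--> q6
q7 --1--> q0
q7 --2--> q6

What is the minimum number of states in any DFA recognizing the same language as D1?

7

Start with accepting vs non-accepting: {q0,q2,q4,q6,q7} | {q1,q3,q5}.
Split {q0,q2,q4,q6,q7} by δ(·,0) → {q2,q6,q7} and {q0,q4}.
On input 1, block {q2,q6,q7} splits into {q2,q7} and {q6}.
Split {q1,q3,q5} by δ(·,0) → {q1,q5} and {q3}.
On input 0, block {q1,q5} splits into {q1} and {q5}.
Refine {q0,q4} on symbol 0: members go to different blocks, giving {q0} and {q4}.
Stable partition: {q2,q7} | {q1} | {q0} | {q6} | {q3} | {q5} | {q4} — 7 equivalence classes.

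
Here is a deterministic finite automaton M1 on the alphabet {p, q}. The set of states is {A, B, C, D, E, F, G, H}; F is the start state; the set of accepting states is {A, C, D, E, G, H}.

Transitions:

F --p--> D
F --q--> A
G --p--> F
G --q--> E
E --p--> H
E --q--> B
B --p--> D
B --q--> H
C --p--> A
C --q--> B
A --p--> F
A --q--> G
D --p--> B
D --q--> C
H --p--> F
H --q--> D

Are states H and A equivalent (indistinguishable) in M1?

Every state is reachable, so we keep all 8.
P0 = {A,C,D,E,G,H} | {B,F}.
On input p, block {A,C,D,E,G,H} splits into {A,D,G,H} and {C,E}.
Split {A,D,G,H} by δ(·,q) → {A,H} and {D,G}.
The partition is now stable with 4 blocks: {A,H} | {B,F} | {C,E} | {D,G}.
H and A lie in the same block of the stable partition, so they are equivalent — no string distinguishes them.

Yes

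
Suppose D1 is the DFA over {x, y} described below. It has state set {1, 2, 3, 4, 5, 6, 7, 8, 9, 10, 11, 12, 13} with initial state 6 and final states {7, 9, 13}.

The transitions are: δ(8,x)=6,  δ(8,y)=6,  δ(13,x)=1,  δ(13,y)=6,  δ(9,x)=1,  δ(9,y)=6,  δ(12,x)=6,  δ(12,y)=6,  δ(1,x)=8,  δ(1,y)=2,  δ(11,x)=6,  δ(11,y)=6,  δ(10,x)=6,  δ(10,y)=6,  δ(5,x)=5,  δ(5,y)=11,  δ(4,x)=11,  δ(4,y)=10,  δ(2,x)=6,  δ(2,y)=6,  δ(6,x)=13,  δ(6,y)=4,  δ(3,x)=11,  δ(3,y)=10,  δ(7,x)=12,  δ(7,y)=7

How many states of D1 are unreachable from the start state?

5

No path from 6 leads to 3, 5, 7, 9, 12; the other 8 states are all reachable.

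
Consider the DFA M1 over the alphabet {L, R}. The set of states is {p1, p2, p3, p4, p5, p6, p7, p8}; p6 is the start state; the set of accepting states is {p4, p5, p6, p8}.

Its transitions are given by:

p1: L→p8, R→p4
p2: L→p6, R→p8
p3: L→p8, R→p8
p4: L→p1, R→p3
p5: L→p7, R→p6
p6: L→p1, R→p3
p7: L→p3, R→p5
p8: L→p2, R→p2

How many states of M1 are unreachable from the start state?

BFS from p6 reaches {p1, p2, p3, p4, p6, p8}; the 2 state(s) p5, p7 are never visited.

2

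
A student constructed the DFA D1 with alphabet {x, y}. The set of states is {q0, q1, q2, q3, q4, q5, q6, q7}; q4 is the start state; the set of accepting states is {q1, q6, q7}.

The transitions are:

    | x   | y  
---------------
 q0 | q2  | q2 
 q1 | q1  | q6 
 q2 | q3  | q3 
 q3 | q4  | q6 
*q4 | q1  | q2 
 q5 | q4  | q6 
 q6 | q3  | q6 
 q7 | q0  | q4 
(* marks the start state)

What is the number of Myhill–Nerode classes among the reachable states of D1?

Reachable states from the start: {q1,q2,q3,q4,q6}. Unreachable: {q0,q5,q7} — drop them.
Initial partition by acceptance: {q1,q6} | {q2,q3,q4}.
Refine {q1,q6} on symbol x: members go to different blocks, giving {q1} and {q6}.
Refine {q2,q3,q4} on symbol x: members go to different blocks, giving {q2,q3} and {q4}.
Refine {q2,q3} on symbol x: members go to different blocks, giving {q2} and {q3}.
The partition is now stable with 5 blocks: {q1} | {q2} | {q6} | {q4} | {q3}.

5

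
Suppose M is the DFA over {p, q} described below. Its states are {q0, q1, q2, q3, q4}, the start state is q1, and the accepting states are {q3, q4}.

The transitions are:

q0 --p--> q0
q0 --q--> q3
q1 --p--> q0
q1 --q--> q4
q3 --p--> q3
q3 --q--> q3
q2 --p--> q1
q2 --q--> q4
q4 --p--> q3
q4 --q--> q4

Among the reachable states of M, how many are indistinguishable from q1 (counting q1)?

2

First remove the unreachable states {q2}; 4 states remain.
P0 = {q3,q4} | {q0,q1}.
The partition is now stable with 2 blocks: {q3,q4} | {q0,q1}.
State q1 belongs to the block {q0,q1}, which has 2 states.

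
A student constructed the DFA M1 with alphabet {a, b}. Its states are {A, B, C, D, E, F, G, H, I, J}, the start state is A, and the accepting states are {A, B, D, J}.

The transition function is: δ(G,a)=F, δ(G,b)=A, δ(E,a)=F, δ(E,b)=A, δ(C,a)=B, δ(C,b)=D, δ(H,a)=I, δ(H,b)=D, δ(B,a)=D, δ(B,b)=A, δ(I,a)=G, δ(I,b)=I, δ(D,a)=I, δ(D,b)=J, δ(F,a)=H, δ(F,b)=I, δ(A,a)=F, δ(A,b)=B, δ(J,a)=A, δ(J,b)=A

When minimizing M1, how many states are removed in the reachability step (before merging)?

Starting at A and following transitions, the reachable set is {A, B, D, F, G, H, I, J}. That leaves C, E unreachable — 2 in total.

2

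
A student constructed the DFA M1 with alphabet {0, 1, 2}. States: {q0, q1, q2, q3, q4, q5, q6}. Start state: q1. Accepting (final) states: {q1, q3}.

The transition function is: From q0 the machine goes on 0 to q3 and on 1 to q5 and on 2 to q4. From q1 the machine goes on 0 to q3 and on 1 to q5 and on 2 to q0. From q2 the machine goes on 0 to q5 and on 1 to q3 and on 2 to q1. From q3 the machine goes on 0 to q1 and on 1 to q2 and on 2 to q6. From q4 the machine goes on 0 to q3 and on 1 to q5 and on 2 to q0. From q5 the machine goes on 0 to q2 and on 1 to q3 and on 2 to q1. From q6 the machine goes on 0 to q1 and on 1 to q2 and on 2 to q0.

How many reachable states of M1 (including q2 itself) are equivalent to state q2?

2

Start with accepting vs non-accepting: {q1,q3} | {q0,q2,q4,q5,q6}.
On input 0, block {q0,q2,q4,q5,q6} splits into {q0,q4,q6} and {q2,q5}.
The partition is now stable with 3 blocks: {q1,q3} | {q0,q4,q6} | {q2,q5}.
The equivalence class containing q2 is {q2,q5}, of size 2.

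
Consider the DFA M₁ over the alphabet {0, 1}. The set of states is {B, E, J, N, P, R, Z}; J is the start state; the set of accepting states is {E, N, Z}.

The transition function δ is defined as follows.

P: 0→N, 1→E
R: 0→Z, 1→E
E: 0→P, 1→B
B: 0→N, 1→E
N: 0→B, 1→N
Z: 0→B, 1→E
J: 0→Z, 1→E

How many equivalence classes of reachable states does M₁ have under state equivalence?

Reachable states from the start: {B,E,J,N,P,Z}. Unreachable: {R} — drop them.
P0 = {E,N,Z} | {B,J,P}.
Split {E,N,Z} by δ(·,1) → {N,Z} and {E}.
Split {N,Z} by δ(·,1) → {Z} and {N}.
Split {B,J,P} by δ(·,0) → {B,P} and {J}.
The partition is now stable with 5 blocks: {Z} | {B,P} | {E} | {N} | {J}.

5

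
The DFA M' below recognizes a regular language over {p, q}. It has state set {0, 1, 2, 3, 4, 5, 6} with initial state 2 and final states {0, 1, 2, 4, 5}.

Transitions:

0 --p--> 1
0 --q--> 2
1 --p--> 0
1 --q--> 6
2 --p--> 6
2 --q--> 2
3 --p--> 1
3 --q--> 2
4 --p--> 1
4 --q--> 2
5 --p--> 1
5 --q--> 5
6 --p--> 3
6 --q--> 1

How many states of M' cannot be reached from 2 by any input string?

2

No path from 2 leads to 4, 5; the other 5 states are all reachable.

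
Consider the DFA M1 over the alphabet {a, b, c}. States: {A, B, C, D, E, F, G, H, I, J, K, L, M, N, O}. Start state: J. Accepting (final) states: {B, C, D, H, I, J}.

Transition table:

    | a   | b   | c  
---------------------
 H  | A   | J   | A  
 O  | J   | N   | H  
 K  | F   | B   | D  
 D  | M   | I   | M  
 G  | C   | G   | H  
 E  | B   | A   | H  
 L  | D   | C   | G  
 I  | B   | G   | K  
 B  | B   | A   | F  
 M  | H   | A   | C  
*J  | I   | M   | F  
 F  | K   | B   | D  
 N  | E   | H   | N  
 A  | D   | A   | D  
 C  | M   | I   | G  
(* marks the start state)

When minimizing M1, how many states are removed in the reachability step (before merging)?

4

No path from J leads to E, L, N, O; the other 11 states are all reachable.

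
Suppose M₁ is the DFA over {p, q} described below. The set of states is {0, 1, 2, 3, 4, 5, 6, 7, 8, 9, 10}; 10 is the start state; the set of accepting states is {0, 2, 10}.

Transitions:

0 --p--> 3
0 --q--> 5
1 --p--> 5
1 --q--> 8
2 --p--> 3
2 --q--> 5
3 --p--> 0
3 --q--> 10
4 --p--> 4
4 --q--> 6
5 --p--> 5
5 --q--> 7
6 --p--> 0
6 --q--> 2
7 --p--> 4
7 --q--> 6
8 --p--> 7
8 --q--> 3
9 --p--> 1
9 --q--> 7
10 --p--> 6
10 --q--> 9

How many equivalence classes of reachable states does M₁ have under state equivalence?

4

Initial partition by acceptance: {0,2,10} | {1,3,4,5,6,7,8,9}.
Refine {1,3,4,5,6,7,8,9} on symbol p: members go to different blocks, giving {1,4,5,7,8,9} and {3,6}.
On input q, block {1,4,5,7,8,9} splits into {1,5,9} and {4,7,8}.
The partition is now stable with 4 blocks: {0,2,10} | {1,5,9} | {3,6} | {4,7,8}.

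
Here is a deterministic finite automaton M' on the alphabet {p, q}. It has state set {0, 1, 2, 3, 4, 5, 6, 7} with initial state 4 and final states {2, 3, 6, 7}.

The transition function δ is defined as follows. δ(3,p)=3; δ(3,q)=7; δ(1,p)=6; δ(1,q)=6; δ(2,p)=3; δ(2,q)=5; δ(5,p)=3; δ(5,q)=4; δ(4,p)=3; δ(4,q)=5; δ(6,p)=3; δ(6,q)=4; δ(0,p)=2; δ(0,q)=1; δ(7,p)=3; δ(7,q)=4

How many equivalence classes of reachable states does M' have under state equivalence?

3

States {0,1,2,6} cannot be reached from the start state, so discard them.
Initial partition by acceptance: {3,7} | {4,5}.
Split {3,7} by δ(·,q) → {3} and {7}.
No further refinement is possible. Final partition (3 blocks): {3} | {4,5} | {7}.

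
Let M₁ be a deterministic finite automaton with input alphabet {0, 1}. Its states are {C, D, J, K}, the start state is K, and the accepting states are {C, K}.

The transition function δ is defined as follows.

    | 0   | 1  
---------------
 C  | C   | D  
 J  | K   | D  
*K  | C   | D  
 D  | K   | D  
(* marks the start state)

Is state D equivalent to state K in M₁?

First remove the unreachable states {J}; 3 states remain.
Start with accepting vs non-accepting: {C,K} | {D}.
No further refinement is possible. Final partition (2 blocks): {C,K} | {D}.
D and K end up in different blocks, so they are distinguishable. For instance, the string 'ε' is accepted from only K.

No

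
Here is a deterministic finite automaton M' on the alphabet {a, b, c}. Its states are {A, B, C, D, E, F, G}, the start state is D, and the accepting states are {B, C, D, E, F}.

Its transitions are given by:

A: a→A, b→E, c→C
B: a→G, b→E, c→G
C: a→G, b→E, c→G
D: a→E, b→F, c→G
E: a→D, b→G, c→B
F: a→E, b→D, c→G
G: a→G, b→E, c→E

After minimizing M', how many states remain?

First remove the unreachable states {A,C}; 5 states remain.
P0 = {B,D,E,F} | {G}.
On input a, block {B,D,E,F} splits into {D,E,F} and {B}.
On input b, block {D,E,F} splits into {D,F} and {E}.
No further refinement is possible. Final partition (4 blocks): {D,F} | {G} | {B} | {E}.

4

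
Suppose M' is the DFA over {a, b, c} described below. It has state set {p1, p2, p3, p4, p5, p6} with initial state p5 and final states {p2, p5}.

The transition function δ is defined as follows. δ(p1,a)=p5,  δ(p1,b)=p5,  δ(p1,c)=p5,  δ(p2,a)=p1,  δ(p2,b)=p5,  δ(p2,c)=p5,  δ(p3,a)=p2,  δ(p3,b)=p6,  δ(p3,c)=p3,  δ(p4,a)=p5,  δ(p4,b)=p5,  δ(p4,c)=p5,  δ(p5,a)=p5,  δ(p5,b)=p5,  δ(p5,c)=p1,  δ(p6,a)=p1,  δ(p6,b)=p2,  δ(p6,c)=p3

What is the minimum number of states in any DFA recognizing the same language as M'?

2

Reachable states from the start: {p1,p5}. Unreachable: {p2,p3,p4,p6} — drop them.
Initial partition by acceptance: {p5} | {p1}.
No further refinement is possible. Final partition (2 blocks): {p5} | {p1}.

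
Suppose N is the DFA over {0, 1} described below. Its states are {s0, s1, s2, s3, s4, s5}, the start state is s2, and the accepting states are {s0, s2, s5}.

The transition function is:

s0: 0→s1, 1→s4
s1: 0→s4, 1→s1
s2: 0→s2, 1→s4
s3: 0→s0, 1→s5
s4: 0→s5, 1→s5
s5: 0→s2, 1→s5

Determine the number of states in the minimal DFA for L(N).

3

Reachable states from the start: {s2,s4,s5}. Unreachable: {s0,s1,s3} — drop them.
P0 = {s2,s5} | {s4}.
Refine {s2,s5} on symbol 1: members go to different blocks, giving {s2} and {s5}.
The partition is now stable with 3 blocks: {s2} | {s4} | {s5}.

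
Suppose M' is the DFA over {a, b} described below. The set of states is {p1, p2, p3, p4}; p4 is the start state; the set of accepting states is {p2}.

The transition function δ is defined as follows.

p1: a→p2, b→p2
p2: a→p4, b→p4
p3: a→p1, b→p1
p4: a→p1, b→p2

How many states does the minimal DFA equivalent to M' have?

3

States {p3} cannot be reached from the start state, so discard them.
Initial partition by acceptance: {p2} | {p1,p4}.
On input a, block {p1,p4} splits into {p1} and {p4}.
Stable partition: {p2} | {p1} | {p4} — 3 equivalence classes.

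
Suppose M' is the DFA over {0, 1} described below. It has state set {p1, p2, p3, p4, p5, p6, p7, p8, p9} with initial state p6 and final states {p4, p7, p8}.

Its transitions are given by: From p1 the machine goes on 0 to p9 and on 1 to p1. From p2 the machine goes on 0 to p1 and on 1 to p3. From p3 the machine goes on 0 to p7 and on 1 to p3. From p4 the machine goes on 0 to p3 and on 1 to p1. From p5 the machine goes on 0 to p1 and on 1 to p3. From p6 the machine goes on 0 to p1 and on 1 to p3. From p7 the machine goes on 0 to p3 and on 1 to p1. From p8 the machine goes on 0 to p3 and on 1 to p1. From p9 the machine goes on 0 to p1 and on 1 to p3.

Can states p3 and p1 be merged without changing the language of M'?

States {p2,p4,p5,p8} cannot be reached from the start state, so discard them.
Start with accepting vs non-accepting: {p7} | {p1,p3,p6,p9}.
On input 0, block {p1,p3,p6,p9} splits into {p1,p6,p9} and {p3}.
Refine {p1,p6,p9} on symbol 1: members go to different blocks, giving {p6,p9} and {p1}.
No further refinement is possible. Final partition (4 blocks): {p7} | {p6,p9} | {p3} | {p1}.
p3 and p1 end up in different blocks, so they are distinguishable. For instance, the string '0' is accepted from only p3.

No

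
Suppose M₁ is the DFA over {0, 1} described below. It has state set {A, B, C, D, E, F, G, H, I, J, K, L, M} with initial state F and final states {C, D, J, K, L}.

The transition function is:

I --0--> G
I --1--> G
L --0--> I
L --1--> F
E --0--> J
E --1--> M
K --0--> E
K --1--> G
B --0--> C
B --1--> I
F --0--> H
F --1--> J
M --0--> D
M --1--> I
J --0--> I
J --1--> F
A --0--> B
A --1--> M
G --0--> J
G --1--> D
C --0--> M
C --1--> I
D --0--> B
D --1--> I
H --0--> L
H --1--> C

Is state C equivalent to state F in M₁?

No

States {A,E,K} cannot be reached from the start state, so discard them.
P0 = {C,D,J,L} | {B,F,G,H,I,M}.
Refine {B,F,G,H,I,M} on symbol 0: members go to different blocks, giving {B,G,H,M} and {F,I}.
Refine {C,D,J,L} on symbol 0: members go to different blocks, giving {C,D} and {J,L}.
Refine {B,G,H,M} on symbol 0: members go to different blocks, giving {B,M} and {G,H}.
Split {F,I} by δ(·,1) → {F} and {I}.
Stable partition: {C,D} | {B,M} | {F} | {J,L} | {G,H} | {I} — 6 equivalence classes.
C and F end up in different blocks, so they are distinguishable. For instance, the string 'ε' is accepted from only C.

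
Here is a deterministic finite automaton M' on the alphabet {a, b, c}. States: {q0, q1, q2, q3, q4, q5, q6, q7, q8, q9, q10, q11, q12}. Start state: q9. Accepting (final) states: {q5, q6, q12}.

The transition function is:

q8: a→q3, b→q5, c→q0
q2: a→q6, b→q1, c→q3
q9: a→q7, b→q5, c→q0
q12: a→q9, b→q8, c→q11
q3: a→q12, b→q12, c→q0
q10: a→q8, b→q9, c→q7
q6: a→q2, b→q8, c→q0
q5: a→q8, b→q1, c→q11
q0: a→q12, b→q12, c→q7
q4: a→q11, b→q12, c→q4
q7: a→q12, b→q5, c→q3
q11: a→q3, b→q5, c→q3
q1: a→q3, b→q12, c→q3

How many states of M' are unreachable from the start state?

4

BFS from q9 reaches {q0, q1, q3, q5, q7, q8, q9, q11, q12}; the 4 state(s) q2, q4, q6, q10 are never visited.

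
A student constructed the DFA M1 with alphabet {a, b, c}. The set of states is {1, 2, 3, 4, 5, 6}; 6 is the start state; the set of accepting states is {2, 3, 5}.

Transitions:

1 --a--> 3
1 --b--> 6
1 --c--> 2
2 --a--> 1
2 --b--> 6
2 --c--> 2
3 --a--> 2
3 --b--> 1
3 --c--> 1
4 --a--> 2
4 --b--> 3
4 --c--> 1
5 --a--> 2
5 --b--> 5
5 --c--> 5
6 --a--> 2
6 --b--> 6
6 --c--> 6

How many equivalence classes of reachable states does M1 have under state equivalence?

First remove the unreachable states {4,5}; 4 states remain.
Initial partition by acceptance: {2,3} | {1,6}.
Split {2,3} by δ(·,a) → {2} and {3}.
Split {1,6} by δ(·,a) → {1} and {6}.
Stable partition: {2} | {1} | {3} | {6} — 4 equivalence classes.

4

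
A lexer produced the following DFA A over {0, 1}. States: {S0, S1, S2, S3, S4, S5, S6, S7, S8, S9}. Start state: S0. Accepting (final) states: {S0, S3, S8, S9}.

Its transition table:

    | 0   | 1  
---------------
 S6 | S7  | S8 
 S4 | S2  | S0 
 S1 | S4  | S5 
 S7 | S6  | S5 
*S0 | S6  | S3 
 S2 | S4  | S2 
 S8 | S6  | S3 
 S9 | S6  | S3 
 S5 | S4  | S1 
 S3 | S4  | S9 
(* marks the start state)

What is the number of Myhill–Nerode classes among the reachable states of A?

3

All states are reachable from the start state.
Initial partition by acceptance: {S0,S3,S8,S9} | {S1,S2,S4,S5,S6,S7}.
Split {S1,S2,S4,S5,S6,S7} by δ(·,1) → {S1,S2,S5,S7} and {S4,S6}.
Stable partition: {S0,S3,S8,S9} | {S1,S2,S5,S7} | {S4,S6} — 3 equivalence classes.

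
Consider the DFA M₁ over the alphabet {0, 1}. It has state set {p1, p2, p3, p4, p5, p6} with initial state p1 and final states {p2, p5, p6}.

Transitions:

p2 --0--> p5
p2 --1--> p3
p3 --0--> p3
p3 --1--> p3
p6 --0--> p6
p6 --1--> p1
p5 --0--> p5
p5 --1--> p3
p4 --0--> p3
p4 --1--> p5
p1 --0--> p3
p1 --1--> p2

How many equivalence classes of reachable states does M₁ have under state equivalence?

States {p4,p6} cannot be reached from the start state, so discard them.
Initial partition by acceptance: {p2,p5} | {p1,p3}.
On input 1, block {p1,p3} splits into {p1} and {p3}.
The partition is now stable with 3 blocks: {p2,p5} | {p1} | {p3}.

3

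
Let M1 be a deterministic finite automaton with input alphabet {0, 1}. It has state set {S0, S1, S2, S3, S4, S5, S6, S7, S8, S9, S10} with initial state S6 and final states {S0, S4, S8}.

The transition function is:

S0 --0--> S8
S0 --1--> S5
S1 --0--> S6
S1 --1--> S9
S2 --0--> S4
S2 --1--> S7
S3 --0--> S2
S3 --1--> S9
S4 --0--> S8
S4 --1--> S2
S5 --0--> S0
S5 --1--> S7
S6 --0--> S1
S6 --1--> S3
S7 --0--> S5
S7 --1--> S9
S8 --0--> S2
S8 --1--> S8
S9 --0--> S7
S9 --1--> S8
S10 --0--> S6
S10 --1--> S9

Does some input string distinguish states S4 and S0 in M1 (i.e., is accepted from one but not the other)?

No

States {S10} cannot be reached from the start state, so discard them.
Initial partition by acceptance: {S0,S4,S8} | {S1,S2,S3,S5,S6,S7,S9}.
Split {S0,S4,S8} by δ(·,0) → {S0,S4} and {S8}.
Refine {S1,S2,S3,S5,S6,S7,S9} on symbol 0: members go to different blocks, giving {S1,S3,S6,S7,S9} and {S2,S5}.
Refine {S1,S3,S6,S7,S9} on symbol 0: members go to different blocks, giving {S1,S6,S9} and {S3,S7}.
On input 0, block {S1,S6,S9} splits into {S1,S6} and {S9}.
Refine {S1,S6} on symbol 1: members go to different blocks, giving {S1} and {S6}.
No further refinement is possible. Final partition (7 blocks): {S0,S4} | {S1} | {S8} | {S2,S5} | {S3,S7} | {S9} | {S6}.
S4 and S0 lie in the same block of the stable partition, so they are equivalent — no string distinguishes them.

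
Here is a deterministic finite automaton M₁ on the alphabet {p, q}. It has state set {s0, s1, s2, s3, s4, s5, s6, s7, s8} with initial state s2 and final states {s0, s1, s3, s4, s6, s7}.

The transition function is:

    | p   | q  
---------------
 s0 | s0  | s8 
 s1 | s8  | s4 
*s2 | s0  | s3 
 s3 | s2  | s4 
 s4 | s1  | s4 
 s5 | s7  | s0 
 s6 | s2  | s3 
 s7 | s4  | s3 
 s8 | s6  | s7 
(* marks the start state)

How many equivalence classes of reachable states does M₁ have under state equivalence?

8

States {s5} cannot be reached from the start state, so discard them.
Initial partition by acceptance: {s0,s1,s3,s4,s6,s7} | {s2,s8}.
Refine {s0,s1,s3,s4,s6,s7} on symbol p: members go to different blocks, giving {s0,s4,s7} and {s1,s3,s6}.
Split {s0,s4,s7} by δ(·,p) → {s0,s7} and {s4}.
Refine {s0,s7} on symbol p: members go to different blocks, giving {s0} and {s7}.
On input p, block {s2,s8} splits into {s2} and {s8}.
On input p, block {s1,s3,s6} splits into {s3,s6} and {s1}.
Split {s3,s6} by δ(·,q) → {s3} and {s6}.
No further refinement is possible. Final partition (8 blocks): {s0} | {s2} | {s3} | {s4} | {s7} | {s8} | {s1} | {s6}.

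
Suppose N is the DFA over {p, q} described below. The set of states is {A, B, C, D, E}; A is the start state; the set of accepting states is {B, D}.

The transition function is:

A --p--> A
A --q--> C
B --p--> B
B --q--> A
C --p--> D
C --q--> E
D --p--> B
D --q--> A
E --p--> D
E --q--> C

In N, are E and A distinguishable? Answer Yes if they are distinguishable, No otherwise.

Yes

Initial partition by acceptance: {B,D} | {A,C,E}.
Split {A,C,E} by δ(·,p) → {C,E} and {A}.
No further refinement is possible. Final partition (3 blocks): {B,D} | {C,E} | {A}.
E and A end up in different blocks, so they are distinguishable. For instance, the string 'p' is accepted from only E.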